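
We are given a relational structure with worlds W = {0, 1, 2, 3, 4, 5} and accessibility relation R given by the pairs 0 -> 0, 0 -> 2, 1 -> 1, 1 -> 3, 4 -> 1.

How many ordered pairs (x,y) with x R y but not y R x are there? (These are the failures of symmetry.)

3

Enumerating: (0,2), (1,3), (4,1).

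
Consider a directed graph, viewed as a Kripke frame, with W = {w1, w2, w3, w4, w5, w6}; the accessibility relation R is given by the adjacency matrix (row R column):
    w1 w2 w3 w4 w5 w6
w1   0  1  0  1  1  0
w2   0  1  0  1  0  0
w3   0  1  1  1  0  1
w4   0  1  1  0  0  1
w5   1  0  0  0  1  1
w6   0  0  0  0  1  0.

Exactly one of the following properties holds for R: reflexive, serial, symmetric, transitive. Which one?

Reflexive: no — w1 is not related to itself.
Serial: yes — every world has a successor (e.g. w1 R w2).
Symmetric: no — w1 R w2 but not w2 R w1.
Transitive: no — w1 R w4 and w4 R w3, but not w1 R w3.
Only serial holds.

serial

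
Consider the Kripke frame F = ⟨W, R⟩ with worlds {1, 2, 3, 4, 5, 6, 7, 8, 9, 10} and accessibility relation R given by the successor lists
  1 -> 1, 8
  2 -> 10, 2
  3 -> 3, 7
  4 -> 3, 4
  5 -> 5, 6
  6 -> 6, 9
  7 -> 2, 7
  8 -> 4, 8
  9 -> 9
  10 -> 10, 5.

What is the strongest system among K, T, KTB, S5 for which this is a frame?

Reflexive (axiom T): yes — every world is R-related to itself.
Symmetric (axiom B): no — 1 R 8 but not 8 R 1.
Euclidean (axiom 5): no — 1 R 8 and 1 R 1, but not 8 R 1.
So F validates K, T; KTB would additionally require R to be symmetric. The strongest is T.

T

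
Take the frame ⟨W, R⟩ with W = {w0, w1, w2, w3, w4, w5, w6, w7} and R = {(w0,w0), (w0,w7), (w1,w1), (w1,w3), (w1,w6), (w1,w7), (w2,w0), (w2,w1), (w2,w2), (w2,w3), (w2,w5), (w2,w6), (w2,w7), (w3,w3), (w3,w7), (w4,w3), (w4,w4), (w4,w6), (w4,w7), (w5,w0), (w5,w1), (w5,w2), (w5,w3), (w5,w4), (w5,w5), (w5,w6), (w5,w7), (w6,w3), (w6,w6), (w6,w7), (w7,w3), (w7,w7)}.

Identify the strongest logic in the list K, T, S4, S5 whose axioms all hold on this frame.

T

Reflexive (axiom T): yes — every world is R-related to itself.
Transitive (axiom 4): no — w0 R w7 and w7 R w3, but not w0 R w3.
Euclidean (axiom 5): no — w1 R w3 and w1 R w6, but not w3 R w6.
So F validates K, T; S4 would additionally require R to be transitive. The strongest is T.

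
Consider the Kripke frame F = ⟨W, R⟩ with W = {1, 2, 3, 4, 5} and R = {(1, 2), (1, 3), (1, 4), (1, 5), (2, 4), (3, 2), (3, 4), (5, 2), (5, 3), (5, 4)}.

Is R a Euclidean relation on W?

Euclidean: no — 1 R 2 and 1 R 3, but not 2 R 3.

No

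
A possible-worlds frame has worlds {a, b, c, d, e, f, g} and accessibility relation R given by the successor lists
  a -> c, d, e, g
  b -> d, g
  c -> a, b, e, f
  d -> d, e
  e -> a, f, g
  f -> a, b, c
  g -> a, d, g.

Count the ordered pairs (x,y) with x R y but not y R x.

Enumerating: (a,d), (b,d), (b,g), (c,b), (c,e), (d,e), (e,f), (e,g), (f,a), (f,b), (g,d).

11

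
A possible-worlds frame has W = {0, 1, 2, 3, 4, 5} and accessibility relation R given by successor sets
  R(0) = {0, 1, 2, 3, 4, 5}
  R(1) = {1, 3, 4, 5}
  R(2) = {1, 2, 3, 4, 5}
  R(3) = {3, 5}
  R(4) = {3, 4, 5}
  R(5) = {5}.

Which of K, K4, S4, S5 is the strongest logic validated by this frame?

Transitive (axiom 4): yes — every two-step R-path is closed by a direct edge.
Reflexive (axiom T): yes — every world is R-related to itself.
Euclidean (axiom 5): no — 0 R 1 and 0 R 2, but not 1 R 2.
So F validates K, K4, S4; S5 would additionally require R to be Euclidean. The strongest is S4.

S4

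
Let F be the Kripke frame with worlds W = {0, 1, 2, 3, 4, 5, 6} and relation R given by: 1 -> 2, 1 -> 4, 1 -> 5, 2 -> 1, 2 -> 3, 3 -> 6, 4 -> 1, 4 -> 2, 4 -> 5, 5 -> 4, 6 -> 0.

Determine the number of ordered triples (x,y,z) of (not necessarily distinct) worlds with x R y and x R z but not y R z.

19

Enumerating: (1,2,2), (1,2,4), (1,2,5), (1,4,4), (1,5,2), (1,5,5), (2,1,1), (2,1,3), (2,3,1), (2,3,3), (3,6,6), (4,1,1), … and 7 more.
Total: 19.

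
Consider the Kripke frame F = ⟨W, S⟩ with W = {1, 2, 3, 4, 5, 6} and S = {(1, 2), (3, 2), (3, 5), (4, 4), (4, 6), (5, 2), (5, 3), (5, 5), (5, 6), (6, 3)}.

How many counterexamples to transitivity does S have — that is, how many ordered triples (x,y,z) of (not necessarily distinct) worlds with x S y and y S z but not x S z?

Enumerating: (3,5,3), (3,5,6), (4,6,3), (6,3,2), (6,3,5).

5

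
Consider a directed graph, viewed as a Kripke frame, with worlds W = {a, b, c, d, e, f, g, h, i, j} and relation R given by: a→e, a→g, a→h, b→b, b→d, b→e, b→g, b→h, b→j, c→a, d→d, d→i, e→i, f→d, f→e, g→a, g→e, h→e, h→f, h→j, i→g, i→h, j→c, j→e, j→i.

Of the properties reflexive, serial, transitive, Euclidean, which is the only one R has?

serial

Reflexive: no — a is not related to itself.
Serial: yes — every world has a successor (e.g. a R e).
Transitive: no — a R e and e R i, but not a R i.
Euclidean: no — a R e and a R g, but not e R g.
Only serial holds.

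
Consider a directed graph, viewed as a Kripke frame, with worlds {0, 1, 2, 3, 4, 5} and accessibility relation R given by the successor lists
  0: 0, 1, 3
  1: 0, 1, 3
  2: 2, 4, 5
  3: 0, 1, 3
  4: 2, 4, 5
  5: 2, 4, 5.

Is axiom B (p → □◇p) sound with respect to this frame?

Yes

By correspondence theory, B is valid on a frame iff R is symmetric.
Symmetric: yes — every pair in R has its reverse in R.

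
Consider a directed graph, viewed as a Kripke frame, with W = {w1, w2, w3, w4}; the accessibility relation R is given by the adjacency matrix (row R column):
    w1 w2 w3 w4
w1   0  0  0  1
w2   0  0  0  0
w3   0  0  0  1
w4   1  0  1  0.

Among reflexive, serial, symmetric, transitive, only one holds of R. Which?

Reflexive: no — w1 is not related to itself.
Serial: no — w2 has no R-successor.
Symmetric: yes — every pair in R has its reverse in R.
Transitive: no — w1 R w4 and w4 R w3, but not w1 R w3.
Only symmetric holds.

symmetric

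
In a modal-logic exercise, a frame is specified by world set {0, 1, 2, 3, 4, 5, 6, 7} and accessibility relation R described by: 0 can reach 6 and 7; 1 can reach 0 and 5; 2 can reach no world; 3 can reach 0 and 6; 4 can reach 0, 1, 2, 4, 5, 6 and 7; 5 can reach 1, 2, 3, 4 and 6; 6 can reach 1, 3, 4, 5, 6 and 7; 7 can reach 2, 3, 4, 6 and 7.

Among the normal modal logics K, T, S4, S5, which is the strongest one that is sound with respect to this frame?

Reflexive (axiom T): no — 0 is not related to itself.
Transitive (axiom 4): no — 0 R 6 and 6 R 1, but not 0 R 1.
Euclidean (axiom 5): no — 1 R 0 and 1 R 5, but not 0 R 5.
So F validates K; T would additionally require R to be reflexive. The strongest is K.

K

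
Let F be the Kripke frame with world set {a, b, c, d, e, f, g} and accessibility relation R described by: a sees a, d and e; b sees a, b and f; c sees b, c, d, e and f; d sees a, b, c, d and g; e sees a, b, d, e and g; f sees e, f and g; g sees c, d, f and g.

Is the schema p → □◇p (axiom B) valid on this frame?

No

Axiom B corresponds to the accessibility relation being symmetric.
Symmetric: no — b R a but not a R b.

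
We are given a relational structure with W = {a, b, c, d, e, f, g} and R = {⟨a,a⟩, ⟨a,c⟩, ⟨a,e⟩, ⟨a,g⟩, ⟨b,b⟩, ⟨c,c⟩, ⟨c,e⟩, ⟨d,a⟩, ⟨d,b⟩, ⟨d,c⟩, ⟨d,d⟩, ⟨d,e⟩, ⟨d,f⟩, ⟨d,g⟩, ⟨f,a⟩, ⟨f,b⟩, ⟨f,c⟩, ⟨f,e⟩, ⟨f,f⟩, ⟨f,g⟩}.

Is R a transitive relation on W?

Yes

Transitive: yes — every two-step R-path is closed by a direct edge.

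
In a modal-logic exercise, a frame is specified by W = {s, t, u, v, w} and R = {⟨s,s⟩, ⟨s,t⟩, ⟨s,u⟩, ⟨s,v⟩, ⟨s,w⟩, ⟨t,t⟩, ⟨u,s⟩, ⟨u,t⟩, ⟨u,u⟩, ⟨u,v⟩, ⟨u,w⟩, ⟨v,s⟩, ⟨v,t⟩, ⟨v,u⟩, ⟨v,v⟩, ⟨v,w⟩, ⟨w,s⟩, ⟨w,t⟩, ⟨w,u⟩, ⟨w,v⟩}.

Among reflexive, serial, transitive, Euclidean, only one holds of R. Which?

serial

Reflexive: no — w is not related to itself.
Serial: yes — every world has a successor (e.g. s R s).
Transitive: no — w R s and s R w, but not w R w.
Euclidean: no — s R t and s R u, but not t R u.
Only serial holds.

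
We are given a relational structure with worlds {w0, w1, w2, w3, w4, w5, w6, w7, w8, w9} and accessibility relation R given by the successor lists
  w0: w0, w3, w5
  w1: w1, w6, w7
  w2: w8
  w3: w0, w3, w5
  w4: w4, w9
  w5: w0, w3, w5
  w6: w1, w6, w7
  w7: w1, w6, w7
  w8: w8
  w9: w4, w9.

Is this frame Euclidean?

Yes

Euclidean: yes — any two successors of a common world are R-related.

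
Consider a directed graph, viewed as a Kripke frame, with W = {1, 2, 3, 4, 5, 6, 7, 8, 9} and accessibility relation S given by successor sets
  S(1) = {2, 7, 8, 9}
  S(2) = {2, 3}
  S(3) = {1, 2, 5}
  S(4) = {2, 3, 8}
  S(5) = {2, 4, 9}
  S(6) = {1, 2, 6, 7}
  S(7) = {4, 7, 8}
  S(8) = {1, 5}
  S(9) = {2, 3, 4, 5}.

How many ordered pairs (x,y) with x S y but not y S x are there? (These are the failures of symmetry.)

Enumerating: (1,2), (1,7), (1,9), (3,1), (3,5), (4,2), (4,3), (4,8), (5,2), (5,4), (6,1), (6,2), … and 7 more.
Total: 19.

19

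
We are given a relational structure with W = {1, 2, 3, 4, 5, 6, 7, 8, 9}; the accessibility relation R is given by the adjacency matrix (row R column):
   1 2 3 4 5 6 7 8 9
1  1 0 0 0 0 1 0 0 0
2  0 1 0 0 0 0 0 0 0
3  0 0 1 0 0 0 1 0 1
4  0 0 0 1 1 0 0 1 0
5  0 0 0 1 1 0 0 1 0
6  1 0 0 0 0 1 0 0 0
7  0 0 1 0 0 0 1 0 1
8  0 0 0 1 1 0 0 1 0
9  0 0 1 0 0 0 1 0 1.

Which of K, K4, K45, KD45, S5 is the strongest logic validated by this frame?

S5

Transitive (axiom 4): yes — every two-step R-path is closed by a direct edge.
Euclidean (axiom 5): yes — any two successors of a common world are R-related.
Serial (axiom D): yes — every world has a successor (e.g. 1 R 1).
Reflexive (axiom T): yes — every world is R-related to itself.
So F validates K, K4, K45, KD45, S5. The strongest is S5.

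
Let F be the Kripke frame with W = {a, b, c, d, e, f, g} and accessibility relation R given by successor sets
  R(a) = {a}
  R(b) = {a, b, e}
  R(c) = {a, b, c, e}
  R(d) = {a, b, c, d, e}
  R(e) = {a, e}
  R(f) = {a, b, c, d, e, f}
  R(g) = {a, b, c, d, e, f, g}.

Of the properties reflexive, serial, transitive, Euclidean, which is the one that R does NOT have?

Reflexive: yes — every world is R-related to itself.
Serial: yes — every world has a successor (e.g. a R a).
Transitive: yes — every two-step R-path is closed by a direct edge.
Euclidean: no — b R a and b R e, but not a R e.
Only Euclidean fails.

Euclidean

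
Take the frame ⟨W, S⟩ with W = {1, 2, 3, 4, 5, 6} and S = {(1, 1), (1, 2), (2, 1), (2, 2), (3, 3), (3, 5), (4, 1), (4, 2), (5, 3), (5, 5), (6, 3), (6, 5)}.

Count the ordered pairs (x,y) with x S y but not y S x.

Enumerating: (4,1), (4,2), (6,3), (6,5).

4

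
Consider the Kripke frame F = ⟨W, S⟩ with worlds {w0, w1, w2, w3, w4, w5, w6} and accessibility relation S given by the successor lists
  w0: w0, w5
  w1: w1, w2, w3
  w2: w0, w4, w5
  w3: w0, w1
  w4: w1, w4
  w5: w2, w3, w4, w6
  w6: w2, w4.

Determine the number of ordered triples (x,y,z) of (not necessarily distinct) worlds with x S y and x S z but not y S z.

Enumerating: (w0,w5,w0), (w0,w5,w5), (w1,w2,w1), (w1,w2,w2), (w1,w2,w3), (w1,w3,w2), (w1,w3,w3), (w2,w0,w4), (w2,w4,w0), (w2,w4,w5), (w2,w5,w0), (w2,w5,w5), … and 17 more.
Total: 29.

29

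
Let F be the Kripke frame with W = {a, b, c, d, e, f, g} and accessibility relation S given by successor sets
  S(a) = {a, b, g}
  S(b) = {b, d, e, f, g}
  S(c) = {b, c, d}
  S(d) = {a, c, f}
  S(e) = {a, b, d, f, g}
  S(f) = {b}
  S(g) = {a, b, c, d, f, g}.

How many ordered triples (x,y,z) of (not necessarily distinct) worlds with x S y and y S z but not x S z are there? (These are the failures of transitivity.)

Enumerating: (a,b,d), (a,b,e), (a,b,f), (a,g,c), (a,g,d), (a,g,f), (b,d,a), (b,d,c), (b,e,a), (b,g,a), (b,g,c), (c,b,e), … and 17 more.
Total: 29.

29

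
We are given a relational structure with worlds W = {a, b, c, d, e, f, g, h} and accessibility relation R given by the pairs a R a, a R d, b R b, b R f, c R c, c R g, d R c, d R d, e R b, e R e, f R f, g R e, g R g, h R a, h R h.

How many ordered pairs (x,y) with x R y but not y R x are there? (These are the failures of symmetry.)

7

Enumerating: (a,d), (b,f), (c,g), (d,c), (e,b), (g,e), (h,a).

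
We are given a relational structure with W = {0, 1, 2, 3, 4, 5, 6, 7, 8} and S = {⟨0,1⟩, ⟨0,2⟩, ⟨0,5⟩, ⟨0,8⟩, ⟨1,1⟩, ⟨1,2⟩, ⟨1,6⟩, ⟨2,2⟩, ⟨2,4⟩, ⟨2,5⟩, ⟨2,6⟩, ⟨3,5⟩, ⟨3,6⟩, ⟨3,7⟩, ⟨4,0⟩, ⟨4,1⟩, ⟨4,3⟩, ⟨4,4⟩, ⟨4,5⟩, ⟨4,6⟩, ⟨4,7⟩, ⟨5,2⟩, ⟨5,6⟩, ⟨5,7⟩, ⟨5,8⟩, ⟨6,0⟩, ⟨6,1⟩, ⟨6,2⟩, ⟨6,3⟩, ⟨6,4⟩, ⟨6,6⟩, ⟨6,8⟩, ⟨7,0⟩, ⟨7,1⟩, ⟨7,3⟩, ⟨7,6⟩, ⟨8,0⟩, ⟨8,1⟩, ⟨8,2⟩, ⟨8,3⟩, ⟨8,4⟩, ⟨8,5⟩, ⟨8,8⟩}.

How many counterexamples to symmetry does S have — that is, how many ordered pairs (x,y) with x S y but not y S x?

22

Enumerating: (0,1), (0,2), (0,5), (1,2), (2,4), (3,5), (4,0), (4,1), (4,3), (4,5), (4,7), (5,6), … and 10 more.
Total: 22.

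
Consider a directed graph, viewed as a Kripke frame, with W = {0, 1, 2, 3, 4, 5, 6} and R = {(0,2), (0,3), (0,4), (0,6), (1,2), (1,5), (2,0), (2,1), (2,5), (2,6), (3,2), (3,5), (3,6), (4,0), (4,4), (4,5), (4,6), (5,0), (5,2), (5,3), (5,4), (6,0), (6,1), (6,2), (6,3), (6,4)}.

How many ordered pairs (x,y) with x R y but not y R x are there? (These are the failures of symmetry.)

Enumerating: (0,3), (1,5), (3,2), (5,0), (6,1).

5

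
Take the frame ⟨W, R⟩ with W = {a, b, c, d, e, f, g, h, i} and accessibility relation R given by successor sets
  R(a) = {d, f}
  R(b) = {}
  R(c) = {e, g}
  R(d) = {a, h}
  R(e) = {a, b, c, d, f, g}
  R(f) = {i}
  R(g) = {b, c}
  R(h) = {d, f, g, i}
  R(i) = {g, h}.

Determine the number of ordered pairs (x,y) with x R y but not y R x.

11

Enumerating: (a,f), (e,a), (e,b), (e,d), (e,f), (e,g), (f,i), (g,b), (h,f), (h,g), (i,g).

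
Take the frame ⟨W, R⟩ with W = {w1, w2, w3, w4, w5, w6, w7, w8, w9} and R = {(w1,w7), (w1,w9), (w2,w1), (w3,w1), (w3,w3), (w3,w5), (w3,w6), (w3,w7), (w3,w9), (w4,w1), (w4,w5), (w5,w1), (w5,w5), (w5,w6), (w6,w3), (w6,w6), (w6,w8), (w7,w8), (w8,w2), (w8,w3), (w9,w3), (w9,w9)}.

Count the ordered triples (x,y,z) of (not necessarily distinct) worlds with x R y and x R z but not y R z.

Enumerating: (w1,w7,w7), (w1,w7,w9), (w1,w9,w7), (w2,w1,w1), (w3,w1,w1), (w3,w1,w3), (w3,w1,w5), (w3,w1,w6), (w3,w5,w3), (w3,w5,w7), (w3,w5,w9), (w3,w6,w1), … and 27 more.
Total: 39.

39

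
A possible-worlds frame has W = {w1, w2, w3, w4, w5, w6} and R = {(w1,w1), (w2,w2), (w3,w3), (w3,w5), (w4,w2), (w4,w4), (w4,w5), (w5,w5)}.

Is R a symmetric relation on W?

No

Symmetric: no — w3 R w5 but not w5 R w3.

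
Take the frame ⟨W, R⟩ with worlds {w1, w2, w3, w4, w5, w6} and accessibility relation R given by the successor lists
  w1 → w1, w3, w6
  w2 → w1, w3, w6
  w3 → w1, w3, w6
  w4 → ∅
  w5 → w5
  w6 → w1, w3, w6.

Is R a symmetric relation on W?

No

Symmetric: no — w2 R w1 but not w1 R w2.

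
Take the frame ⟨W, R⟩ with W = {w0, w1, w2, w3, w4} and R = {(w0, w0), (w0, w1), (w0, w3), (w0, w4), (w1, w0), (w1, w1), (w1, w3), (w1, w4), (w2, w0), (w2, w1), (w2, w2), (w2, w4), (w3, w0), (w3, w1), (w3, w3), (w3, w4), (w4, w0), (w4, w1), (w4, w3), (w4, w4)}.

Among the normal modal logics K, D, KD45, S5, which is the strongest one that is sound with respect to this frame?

D

Serial (axiom D): yes — every world has a successor (e.g. w0 R w0).
Euclidean (axiom 5): no — w2 R w0 and w2 R w2, but not w0 R w2.
Transitive (axiom 4): no — w2 R w0 and w0 R w3, but not w2 R w3.
Reflexive (axiom T): yes — every world is R-related to itself.
So F validates K, D; KD45 would additionally require R to be Euclidean and transitive. The strongest is D.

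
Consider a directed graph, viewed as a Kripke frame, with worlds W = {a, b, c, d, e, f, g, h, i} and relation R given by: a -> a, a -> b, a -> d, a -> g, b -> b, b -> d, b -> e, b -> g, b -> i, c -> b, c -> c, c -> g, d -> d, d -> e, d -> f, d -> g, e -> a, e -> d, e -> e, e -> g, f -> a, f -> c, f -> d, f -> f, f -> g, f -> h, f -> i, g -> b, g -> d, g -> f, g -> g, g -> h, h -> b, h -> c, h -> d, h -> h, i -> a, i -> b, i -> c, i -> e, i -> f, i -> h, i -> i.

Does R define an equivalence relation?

Reflexive: yes — every world is R-related to itself.
Symmetric: no — a R b but not b R a.
Transitive: no — a R b and b R e, but not a R e.
So R is not an equivalence relation.

No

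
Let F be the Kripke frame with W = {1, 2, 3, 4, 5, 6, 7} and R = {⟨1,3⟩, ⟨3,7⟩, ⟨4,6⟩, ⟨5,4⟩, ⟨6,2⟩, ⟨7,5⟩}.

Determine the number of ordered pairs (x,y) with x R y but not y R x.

6

Enumerating: (1,3), (3,7), (4,6), (5,4), (6,2), (7,5).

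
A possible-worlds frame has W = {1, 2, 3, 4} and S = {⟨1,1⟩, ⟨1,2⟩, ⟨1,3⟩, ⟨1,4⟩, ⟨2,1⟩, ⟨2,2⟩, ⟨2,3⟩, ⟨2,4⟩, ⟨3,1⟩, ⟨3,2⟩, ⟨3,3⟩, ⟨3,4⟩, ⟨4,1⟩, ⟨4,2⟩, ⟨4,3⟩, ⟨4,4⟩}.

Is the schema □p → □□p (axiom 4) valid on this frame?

Yes

The schema 4 characterises exactly the transitive frames.
Transitive: yes — every two-step S-path is closed by a direct edge.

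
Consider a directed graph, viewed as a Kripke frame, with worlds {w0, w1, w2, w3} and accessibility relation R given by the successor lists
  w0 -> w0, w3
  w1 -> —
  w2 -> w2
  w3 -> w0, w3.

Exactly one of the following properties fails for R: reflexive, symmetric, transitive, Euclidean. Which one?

Reflexive: no — w1 is not related to itself.
Symmetric: yes — every pair in R has its reverse in R.
Transitive: yes — every two-step R-path is closed by a direct edge.
Euclidean: yes — any two successors of a common world are R-related.
Only reflexive fails.

reflexive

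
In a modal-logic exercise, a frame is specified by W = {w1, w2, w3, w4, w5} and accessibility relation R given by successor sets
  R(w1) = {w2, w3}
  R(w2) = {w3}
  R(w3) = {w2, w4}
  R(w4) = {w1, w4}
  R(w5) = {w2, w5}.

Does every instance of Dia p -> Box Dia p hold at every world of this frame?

No

By correspondence theory, 5 is valid on a frame iff R is Euclidean.
Euclidean: no — w3 R w2 and w3 R w4, but not w2 R w4.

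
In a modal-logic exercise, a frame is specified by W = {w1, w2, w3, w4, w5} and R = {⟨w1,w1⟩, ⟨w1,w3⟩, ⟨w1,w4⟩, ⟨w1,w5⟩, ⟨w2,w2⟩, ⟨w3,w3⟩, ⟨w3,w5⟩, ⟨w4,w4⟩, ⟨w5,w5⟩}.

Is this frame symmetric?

No

Symmetric: no — w1 R w3 but not w3 R w1.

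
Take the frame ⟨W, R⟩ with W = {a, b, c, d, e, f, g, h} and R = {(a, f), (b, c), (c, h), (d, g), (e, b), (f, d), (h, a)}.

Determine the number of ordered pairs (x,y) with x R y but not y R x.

Enumerating: (a,f), (b,c), (c,h), (d,g), (e,b), (f,d), (h,a).

7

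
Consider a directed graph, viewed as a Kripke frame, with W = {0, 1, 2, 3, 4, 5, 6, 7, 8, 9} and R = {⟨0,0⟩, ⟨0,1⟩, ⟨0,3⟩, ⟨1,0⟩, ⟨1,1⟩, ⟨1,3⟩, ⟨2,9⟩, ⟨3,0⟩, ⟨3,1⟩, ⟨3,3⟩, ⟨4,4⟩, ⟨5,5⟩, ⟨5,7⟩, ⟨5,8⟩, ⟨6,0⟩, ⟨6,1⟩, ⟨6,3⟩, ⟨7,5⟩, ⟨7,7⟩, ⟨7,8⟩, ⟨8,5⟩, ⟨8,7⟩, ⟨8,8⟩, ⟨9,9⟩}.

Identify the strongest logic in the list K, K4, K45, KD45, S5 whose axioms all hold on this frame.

Transitive (axiom 4): yes — every two-step R-path is closed by a direct edge.
Euclidean (axiom 5): yes — any two successors of a common world are R-related.
Serial (axiom D): yes — every world has a successor (e.g. 0 R 0).
Reflexive (axiom T): no — 2 is not related to itself.
So F validates K, K4, K45, KD45; S5 would additionally require R to be reflexive. The strongest is KD45.

KD45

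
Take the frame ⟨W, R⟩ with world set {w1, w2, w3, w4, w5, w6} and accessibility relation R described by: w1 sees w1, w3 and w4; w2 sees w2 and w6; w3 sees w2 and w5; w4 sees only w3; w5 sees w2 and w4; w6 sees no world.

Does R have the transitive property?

Transitive: no — w1 R w3 and w3 R w2, but not w1 R w2.

No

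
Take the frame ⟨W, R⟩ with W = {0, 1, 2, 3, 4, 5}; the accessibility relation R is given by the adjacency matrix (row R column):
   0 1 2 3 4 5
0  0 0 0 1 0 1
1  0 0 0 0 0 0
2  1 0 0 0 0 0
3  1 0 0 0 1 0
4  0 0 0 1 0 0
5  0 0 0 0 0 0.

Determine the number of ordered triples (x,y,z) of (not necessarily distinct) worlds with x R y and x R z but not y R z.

Enumerating: (0,3,3), (0,3,5), (0,5,3), (0,5,5), (2,0,0), (3,0,0), (3,0,4), (3,4,0), (3,4,4), (4,3,3).

10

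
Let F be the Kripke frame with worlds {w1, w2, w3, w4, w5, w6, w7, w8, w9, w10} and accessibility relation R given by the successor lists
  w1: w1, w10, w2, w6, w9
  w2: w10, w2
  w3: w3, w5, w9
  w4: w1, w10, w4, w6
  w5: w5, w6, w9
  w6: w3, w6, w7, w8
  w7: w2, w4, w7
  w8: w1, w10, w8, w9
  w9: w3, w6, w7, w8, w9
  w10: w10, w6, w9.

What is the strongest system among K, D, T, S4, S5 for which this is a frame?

Serial (axiom D): yes — every world has a successor (e.g. w1 R w1).
Reflexive (axiom T): yes — every world is R-related to itself.
Transitive (axiom 4): no — w1 R w6 and w6 R w3, but not w1 R w3.
Euclidean (axiom 5): no — w1 R w10 and w1 R w2, but not w10 R w2.
So F validates K, D, T; S4 would additionally require R to be transitive. The strongest is T.

T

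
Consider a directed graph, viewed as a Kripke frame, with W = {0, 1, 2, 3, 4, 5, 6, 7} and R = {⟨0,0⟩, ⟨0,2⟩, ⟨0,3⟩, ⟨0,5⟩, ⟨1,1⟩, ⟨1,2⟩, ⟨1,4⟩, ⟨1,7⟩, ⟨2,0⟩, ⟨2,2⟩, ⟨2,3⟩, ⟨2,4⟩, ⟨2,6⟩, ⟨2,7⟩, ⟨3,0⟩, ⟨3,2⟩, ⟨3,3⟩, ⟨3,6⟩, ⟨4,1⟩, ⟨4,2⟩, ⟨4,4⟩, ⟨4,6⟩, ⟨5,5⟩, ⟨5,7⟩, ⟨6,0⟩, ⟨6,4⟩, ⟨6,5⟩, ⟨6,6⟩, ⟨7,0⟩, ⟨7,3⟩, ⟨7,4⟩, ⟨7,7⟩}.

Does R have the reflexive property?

Reflexive: yes — every world is R-related to itself.

Yes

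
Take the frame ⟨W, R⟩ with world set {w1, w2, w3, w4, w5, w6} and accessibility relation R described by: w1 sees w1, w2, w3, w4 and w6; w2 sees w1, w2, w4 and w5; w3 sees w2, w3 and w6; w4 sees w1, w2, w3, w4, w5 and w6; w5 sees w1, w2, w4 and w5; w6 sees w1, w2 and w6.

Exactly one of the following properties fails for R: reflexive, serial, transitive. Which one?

Reflexive: yes — every world is R-related to itself.
Serial: yes — every world has a successor (e.g. w1 R w1).
Transitive: no — w1 R w2 and w2 R w5, but not w1 R w5.
Only transitive fails.

transitive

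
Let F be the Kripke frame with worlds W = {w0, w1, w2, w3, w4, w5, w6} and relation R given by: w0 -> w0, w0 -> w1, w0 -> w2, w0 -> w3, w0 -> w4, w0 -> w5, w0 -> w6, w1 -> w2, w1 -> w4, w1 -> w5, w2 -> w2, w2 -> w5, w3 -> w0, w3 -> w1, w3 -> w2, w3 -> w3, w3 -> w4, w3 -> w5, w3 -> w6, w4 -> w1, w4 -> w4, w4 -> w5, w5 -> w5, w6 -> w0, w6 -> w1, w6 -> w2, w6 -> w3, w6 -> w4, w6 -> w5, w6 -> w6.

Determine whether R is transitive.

No

Transitive: no — w4 R w1 and w1 R w2, but not w4 R w2.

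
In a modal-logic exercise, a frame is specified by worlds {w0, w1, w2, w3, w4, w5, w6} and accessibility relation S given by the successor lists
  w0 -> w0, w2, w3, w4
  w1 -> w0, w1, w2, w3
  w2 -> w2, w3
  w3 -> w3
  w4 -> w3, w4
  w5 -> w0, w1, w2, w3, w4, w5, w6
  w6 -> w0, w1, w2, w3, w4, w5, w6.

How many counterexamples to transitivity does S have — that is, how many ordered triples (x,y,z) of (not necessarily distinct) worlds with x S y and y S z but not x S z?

Enumerating: (w1,w0,w4).

1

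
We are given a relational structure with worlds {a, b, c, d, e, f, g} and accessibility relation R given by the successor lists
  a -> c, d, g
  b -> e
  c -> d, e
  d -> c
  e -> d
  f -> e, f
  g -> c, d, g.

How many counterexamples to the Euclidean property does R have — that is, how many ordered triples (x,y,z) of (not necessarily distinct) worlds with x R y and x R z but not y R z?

Enumerating: (a,c,c), (a,c,g), (a,d,d), (a,d,g), (b,e,e), (c,d,d), (c,d,e), (c,e,e), (d,c,c), (e,d,d), (f,e,e), (f,e,f), (g,c,c), (g,c,g), (g,d,d), (g,d,g).

16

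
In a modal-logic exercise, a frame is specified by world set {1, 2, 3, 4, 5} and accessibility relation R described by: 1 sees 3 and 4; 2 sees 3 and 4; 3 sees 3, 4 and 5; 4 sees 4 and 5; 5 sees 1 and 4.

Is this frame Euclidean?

No

Euclidean: no — 1 R 4 and 1 R 3, but not 4 R 3.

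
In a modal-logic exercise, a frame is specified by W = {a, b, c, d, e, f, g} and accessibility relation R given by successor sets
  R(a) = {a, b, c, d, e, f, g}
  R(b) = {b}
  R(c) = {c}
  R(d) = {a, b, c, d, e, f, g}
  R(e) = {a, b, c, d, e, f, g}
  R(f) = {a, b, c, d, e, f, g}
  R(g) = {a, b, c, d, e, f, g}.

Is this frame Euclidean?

No

Euclidean: no — a R b and a R c, but not b R c.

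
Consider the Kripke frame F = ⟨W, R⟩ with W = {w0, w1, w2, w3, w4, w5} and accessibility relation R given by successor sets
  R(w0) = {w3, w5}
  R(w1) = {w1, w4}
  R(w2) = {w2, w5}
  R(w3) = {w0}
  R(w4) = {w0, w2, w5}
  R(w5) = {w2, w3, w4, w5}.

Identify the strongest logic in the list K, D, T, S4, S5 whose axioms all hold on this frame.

Serial (axiom D): yes — every world has a successor (e.g. w0 R w3).
Reflexive (axiom T): no — w0 is not related to itself.
Transitive (axiom 4): no — w0 R w5 and w5 R w2, but not w0 R w2.
Euclidean (axiom 5): no — w0 R w3 and w0 R w5, but not w3 R w5.
So F validates K, D; T would additionally require R to be reflexive. The strongest is D.

D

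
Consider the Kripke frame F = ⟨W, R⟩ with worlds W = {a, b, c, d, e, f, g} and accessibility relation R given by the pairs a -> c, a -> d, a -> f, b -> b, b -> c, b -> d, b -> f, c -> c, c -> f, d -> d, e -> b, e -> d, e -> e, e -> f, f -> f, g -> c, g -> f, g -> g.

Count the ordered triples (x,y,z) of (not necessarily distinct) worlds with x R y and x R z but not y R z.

Enumerating: (a,c,d), (a,d,c), (a,d,f), (a,f,c), (a,f,d), (b,c,b), (b,c,d), (b,d,b), (b,d,c), (b,d,f), (b,f,b), (b,f,c), … and 12 more.
Total: 24.

24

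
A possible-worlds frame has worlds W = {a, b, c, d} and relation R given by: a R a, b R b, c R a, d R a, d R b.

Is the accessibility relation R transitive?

Yes

Transitive: yes — every two-step R-path is closed by a direct edge.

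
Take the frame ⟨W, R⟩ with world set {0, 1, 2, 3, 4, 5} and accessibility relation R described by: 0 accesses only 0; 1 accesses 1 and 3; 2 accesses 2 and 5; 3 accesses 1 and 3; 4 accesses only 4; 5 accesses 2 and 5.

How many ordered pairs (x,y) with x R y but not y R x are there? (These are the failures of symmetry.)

R is symmetric; there are no such tuples.

0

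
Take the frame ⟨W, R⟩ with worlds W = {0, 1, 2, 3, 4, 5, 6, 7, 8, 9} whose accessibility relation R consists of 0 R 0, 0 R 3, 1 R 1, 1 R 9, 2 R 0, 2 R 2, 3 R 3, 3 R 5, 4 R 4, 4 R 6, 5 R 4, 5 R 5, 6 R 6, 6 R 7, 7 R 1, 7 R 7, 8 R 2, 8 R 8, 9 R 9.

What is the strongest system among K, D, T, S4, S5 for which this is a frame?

T

Serial (axiom D): yes — every world has a successor (e.g. 0 R 0).
Reflexive (axiom T): yes — every world is R-related to itself.
Transitive (axiom 4): no — 0 R 3 and 3 R 5, but not 0 R 5.
Euclidean (axiom 5): no — 0 R 3 and 0 R 0, but not 3 R 0.
So F validates K, D, T; S4 would additionally require R to be transitive. The strongest is T.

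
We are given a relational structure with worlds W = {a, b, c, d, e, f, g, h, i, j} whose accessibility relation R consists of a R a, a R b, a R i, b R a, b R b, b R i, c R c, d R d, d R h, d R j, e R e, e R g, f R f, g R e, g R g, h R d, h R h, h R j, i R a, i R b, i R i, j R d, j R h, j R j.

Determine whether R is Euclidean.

Euclidean: yes — any two successors of a common world are R-related.

Yes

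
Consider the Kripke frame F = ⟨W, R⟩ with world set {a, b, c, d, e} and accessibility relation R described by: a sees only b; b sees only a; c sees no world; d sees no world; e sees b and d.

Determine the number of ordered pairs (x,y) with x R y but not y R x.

2

Enumerating: (e,b), (e,d).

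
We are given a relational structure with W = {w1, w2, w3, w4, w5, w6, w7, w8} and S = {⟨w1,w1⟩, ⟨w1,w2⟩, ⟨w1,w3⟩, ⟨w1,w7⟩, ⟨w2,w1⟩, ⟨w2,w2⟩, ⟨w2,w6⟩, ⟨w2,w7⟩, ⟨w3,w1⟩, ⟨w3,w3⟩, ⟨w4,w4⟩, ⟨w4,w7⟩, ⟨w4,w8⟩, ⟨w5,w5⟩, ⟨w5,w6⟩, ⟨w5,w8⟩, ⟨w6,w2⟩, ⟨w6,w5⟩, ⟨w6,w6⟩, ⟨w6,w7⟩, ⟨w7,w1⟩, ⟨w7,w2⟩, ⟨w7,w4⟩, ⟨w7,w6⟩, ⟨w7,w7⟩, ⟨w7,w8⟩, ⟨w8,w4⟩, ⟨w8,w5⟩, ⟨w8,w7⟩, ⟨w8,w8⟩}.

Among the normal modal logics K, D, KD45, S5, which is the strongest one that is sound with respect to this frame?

D

Serial (axiom D): yes — every world has a successor (e.g. w1 S w1).
Euclidean (axiom 5): no — w1 S w2 and w1 S w3, but not w2 S w3.
Transitive (axiom 4): no — w1 S w2 and w2 S w6, but not w1 S w6.
Reflexive (axiom T): yes — every world is S-related to itself.
So F validates K, D; KD45 would additionally require S to be Euclidean and transitive. The strongest is D.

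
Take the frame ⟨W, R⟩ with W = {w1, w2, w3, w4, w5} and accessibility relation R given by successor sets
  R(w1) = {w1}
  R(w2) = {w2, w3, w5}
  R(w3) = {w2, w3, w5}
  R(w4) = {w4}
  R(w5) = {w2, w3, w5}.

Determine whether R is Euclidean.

Yes

Euclidean: yes — any two successors of a common world are R-related.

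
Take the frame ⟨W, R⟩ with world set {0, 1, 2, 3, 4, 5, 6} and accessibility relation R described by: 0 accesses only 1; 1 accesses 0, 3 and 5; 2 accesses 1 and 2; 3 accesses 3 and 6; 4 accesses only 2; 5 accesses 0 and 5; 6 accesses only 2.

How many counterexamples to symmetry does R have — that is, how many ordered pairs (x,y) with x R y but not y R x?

Enumerating: (1,3), (1,5), (2,1), (3,6), (4,2), (5,0), (6,2).

7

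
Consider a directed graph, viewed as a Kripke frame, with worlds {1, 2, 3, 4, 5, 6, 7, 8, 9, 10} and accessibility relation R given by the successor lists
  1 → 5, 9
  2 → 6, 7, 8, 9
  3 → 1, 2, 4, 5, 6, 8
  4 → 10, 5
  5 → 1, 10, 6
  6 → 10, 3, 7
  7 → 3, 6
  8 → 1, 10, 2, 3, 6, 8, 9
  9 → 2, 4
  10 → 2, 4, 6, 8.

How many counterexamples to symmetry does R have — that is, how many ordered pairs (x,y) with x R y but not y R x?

Enumerating: (1,9), (10,2), (2,6), (2,7), (3,1), (3,2), (3,4), (3,5), (4,5), (5,10), (5,6), (7,3), (8,1), (8,6), (8,9), (9,4).

16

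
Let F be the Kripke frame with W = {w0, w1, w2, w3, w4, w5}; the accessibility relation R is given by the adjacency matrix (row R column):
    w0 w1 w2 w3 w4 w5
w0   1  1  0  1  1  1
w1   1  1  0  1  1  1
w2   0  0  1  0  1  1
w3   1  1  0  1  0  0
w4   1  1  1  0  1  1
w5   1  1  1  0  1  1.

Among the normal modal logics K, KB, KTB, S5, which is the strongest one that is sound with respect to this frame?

Symmetric (axiom B): yes — every pair in R has its reverse in R.
Reflexive (axiom T): yes — every world is R-related to itself.
Euclidean (axiom 5): no — w0 R w3 and w0 R w4, but not w3 R w4.
So F validates K, KB, KTB; S5 would additionally require R to be Euclidean. The strongest is KTB.

KTB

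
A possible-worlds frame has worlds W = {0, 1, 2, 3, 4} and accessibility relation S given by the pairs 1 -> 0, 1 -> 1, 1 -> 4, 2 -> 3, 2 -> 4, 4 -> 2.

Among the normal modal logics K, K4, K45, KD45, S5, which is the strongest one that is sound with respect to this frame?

K

Transitive (axiom 4): no — 1 S 4 and 4 S 2, but not 1 S 2.
Euclidean (axiom 5): no — 1 S 0 and 1 S 4, but not 0 S 4.
Serial (axiom D): no — 0 has no S-successor.
Reflexive (axiom T): no — 0 is not related to itself.
So F validates K; K4 would additionally require S to be transitive. The strongest is K.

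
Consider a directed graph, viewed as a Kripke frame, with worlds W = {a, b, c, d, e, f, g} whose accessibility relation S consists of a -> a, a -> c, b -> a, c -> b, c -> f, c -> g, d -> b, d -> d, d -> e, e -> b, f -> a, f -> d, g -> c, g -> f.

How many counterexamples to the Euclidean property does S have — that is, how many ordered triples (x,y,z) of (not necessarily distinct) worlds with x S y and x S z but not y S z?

Enumerating: (a,c,a), (a,c,c), (c,b,b), (c,b,f), (c,b,g), (c,f,b), (c,f,f), (c,f,g), (c,g,b), (c,g,g), (d,b,b), (d,b,d), … and 9 more.
Total: 21.

21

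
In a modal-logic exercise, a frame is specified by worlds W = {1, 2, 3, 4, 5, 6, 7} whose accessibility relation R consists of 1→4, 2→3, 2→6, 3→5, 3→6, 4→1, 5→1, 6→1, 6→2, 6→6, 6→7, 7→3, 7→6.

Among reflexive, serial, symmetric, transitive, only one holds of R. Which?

Reflexive: no — 1 is not related to itself.
Serial: yes — every world has a successor (e.g. 1 R 4).
Symmetric: no — 2 R 3 but not 3 R 2.
Transitive: no — 2 R 3 and 3 R 5, but not 2 R 5.
Only serial holds.

serial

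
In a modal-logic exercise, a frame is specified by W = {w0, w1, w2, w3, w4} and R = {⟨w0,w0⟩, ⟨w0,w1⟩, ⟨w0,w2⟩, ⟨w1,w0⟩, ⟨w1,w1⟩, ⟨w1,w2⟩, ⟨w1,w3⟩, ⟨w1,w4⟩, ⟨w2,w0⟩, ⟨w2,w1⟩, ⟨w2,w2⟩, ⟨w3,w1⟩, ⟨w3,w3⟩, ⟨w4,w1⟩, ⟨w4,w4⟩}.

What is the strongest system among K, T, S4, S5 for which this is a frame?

Reflexive (axiom T): yes — every world is R-related to itself.
Transitive (axiom 4): no — w0 R w1 and w1 R w3, but not w0 R w3.
Euclidean (axiom 5): no — w1 R w0 and w1 R w3, but not w0 R w3.
So F validates K, T; S4 would additionally require R to be transitive. The strongest is T.

T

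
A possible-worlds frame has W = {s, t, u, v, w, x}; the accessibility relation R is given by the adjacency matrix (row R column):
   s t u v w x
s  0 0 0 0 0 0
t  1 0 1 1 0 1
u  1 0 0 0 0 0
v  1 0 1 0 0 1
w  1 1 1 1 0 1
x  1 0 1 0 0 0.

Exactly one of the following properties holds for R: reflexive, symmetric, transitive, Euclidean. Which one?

transitive

Reflexive: no — s is not related to itself.
Symmetric: no — t R s but not s R t.
Transitive: yes — every two-step R-path is closed by a direct edge.
Euclidean: no — t R s and t R u, but not s R u.
Only transitive holds.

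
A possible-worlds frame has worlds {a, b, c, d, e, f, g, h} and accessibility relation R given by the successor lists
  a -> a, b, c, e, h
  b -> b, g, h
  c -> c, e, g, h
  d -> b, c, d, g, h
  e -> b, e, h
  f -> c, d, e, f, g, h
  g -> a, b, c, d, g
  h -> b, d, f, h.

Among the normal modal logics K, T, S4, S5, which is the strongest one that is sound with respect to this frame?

T

Reflexive (axiom T): yes — every world is R-related to itself.
Transitive (axiom 4): no — a R b and b R g, but not a R g.
Euclidean (axiom 5): no — a R b and a R c, but not b R c.
So F validates K, T; S4 would additionally require R to be transitive. The strongest is T.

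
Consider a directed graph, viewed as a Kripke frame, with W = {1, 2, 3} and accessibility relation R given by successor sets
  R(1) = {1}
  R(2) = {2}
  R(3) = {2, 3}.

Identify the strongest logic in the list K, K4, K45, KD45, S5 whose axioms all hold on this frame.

Transitive (axiom 4): yes — every two-step R-path is closed by a direct edge.
Euclidean (axiom 5): no — 3 R 2 and 3 R 3, but not 2 R 3.
Serial (axiom D): yes — every world has a successor (e.g. 1 R 1).
Reflexive (axiom T): yes — every world is R-related to itself.
So F validates K, K4; K45 would additionally require R to be Euclidean. The strongest is K4.

K4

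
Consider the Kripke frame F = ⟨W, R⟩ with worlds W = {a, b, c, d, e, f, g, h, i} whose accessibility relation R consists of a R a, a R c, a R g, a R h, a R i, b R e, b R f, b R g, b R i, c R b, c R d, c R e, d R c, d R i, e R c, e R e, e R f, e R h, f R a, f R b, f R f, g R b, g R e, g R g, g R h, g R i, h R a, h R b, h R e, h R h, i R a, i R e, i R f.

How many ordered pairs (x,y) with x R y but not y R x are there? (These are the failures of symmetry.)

Enumerating: (a,c), (a,g), (b,e), (b,i), (c,b), (d,i), (e,f), (f,a), (g,e), (g,h), (g,i), (h,b), (i,e), (i,f).

14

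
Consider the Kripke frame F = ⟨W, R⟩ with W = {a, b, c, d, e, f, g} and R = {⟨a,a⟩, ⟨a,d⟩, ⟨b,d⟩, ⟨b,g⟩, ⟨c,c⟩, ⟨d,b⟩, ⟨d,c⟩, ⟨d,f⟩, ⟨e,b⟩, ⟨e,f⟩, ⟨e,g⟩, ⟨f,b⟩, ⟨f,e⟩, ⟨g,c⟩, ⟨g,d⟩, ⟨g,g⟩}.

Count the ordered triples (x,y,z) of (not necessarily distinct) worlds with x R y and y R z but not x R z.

20

Enumerating: (a,d,b), (a,d,c), (a,d,f), (b,d,b), (b,d,c), (b,d,f), (b,g,c), (d,b,d), (d,b,g), (d,f,e), (e,b,d), (e,f,e), … and 8 more.
Total: 20.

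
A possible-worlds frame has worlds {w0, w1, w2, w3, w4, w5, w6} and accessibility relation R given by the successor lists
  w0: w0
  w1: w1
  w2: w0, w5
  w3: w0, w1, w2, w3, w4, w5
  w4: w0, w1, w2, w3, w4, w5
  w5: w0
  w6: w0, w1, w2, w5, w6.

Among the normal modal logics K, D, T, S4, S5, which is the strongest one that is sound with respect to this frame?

Serial (axiom D): yes — every world has a successor (e.g. w0 R w0).
Reflexive (axiom T): no — w2 is not related to itself.
Transitive (axiom 4): yes — every two-step R-path is closed by a direct edge.
Euclidean (axiom 5): no — w2 R w0 and w2 R w5, but not w0 R w5.
So F validates K, D; T would additionally require R to be reflexive. The strongest is D.

D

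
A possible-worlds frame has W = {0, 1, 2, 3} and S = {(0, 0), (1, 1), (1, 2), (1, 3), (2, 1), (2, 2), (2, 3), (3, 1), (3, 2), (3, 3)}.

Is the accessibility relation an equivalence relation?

Yes

Reflexive: yes — every world is S-related to itself.
Symmetric: yes — every pair in S has its reverse in S.
Transitive: yes — every two-step S-path is closed by a direct edge.
So S is an equivalence relation.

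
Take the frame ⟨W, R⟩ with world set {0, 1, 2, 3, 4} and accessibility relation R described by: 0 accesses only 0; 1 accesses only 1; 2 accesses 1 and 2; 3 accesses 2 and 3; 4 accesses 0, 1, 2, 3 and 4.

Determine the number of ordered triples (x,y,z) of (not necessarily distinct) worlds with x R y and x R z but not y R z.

Enumerating: (2,1,2), (3,2,3), (4,0,1), (4,0,2), (4,0,3), (4,0,4), (4,1,0), (4,1,2), (4,1,3), (4,1,4), (4,2,0), (4,2,3), (4,2,4), (4,3,0), (4,3,1), (4,3,4).

16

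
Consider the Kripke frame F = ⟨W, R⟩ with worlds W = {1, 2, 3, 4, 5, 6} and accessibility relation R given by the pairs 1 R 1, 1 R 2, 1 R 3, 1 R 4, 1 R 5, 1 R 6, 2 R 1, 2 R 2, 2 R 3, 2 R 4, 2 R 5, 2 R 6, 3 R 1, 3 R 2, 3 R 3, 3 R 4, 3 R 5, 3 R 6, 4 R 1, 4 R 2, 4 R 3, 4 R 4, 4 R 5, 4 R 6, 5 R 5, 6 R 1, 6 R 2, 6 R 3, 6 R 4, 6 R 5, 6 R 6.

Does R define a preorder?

Reflexive: yes — every world is R-related to itself.
Transitive: yes — every two-step R-path is closed by a direct edge.
So R is a preorder.

Yes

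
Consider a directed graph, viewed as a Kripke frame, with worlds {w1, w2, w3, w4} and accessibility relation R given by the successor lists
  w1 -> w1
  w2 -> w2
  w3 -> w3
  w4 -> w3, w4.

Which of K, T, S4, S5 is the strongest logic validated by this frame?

S4

Reflexive (axiom T): yes — every world is R-related to itself.
Transitive (axiom 4): yes — every two-step R-path is closed by a direct edge.
Euclidean (axiom 5): no — w4 R w3 and w4 R w4, but not w3 R w4.
So F validates K, T, S4; S5 would additionally require R to be Euclidean. The strongest is S4.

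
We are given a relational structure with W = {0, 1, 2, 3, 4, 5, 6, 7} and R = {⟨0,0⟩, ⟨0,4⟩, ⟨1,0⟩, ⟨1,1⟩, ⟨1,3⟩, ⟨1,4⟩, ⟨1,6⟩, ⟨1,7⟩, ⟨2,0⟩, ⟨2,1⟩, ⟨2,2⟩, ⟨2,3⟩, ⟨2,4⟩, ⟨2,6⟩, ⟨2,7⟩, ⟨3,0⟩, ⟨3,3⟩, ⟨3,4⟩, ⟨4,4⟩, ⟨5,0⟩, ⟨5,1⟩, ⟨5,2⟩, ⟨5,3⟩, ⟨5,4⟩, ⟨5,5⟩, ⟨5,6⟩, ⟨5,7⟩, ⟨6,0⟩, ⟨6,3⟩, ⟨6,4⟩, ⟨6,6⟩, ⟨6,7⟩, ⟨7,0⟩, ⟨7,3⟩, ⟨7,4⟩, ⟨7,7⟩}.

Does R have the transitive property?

Yes

Transitive: yes — every two-step R-path is closed by a direct edge.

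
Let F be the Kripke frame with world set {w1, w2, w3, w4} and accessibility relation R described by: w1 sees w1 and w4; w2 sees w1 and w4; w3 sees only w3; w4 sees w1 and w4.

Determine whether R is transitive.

Transitive: yes — every two-step R-path is closed by a direct edge.

Yes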